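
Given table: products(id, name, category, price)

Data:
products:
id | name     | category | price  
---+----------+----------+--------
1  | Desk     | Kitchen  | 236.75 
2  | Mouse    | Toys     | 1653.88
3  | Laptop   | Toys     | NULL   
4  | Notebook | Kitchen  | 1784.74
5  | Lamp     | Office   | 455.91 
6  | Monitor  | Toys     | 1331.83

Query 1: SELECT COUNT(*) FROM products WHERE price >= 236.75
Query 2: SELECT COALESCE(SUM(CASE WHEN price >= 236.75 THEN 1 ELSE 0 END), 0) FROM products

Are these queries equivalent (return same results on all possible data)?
Yes, equivalent

Both queries return: [(5,)]

Reason: COUNT with WHERE vs conditional SUM (COALESCE handles empty-table NULL)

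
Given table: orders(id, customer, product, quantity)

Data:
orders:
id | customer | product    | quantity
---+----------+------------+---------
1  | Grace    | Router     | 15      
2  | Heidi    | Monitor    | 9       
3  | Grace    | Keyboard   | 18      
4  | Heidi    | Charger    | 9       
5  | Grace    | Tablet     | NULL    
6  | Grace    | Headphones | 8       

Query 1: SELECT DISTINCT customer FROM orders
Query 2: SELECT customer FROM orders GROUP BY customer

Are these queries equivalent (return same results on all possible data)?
Yes, equivalent

Both queries return: [('Grace',), ('Heidi',)]

Reason: Both get unique customers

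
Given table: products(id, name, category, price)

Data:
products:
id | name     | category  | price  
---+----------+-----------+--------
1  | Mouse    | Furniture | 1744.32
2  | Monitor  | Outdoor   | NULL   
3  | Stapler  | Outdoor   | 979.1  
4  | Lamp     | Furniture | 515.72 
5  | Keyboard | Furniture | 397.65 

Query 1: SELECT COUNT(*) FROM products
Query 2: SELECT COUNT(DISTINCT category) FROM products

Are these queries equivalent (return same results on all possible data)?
No, not equivalent

Query 1 returns: [(5,)]
Query 2 returns: [(2,)]

Reason: COUNT(*) counts rows, COUNT(DISTINCT category) counts unique categorys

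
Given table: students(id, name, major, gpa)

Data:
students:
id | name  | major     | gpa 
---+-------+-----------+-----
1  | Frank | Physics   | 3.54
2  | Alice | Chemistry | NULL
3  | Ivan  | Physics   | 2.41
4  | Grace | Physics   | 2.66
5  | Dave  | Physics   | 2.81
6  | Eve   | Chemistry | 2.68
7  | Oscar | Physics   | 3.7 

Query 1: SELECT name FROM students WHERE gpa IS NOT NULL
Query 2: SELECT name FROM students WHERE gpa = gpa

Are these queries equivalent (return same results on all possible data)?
Yes, equivalent

Both queries return: [('Dave',), ('Eve',), ('Frank',), ('Grace',), ('Ivan',), ('Oscar',)]

Reason: IS NOT NULL vs self-equality (both exclude NULLs)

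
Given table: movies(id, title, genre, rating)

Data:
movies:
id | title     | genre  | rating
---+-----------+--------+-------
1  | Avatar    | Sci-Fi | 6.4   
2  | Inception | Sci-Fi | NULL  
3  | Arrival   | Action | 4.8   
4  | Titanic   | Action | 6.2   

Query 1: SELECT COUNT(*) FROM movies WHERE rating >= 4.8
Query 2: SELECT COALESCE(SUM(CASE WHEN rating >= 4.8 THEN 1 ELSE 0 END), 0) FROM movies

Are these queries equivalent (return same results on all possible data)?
Yes, equivalent

Both queries return: [(3,)]

Reason: COUNT with WHERE vs conditional SUM (COALESCE handles empty-table NULL)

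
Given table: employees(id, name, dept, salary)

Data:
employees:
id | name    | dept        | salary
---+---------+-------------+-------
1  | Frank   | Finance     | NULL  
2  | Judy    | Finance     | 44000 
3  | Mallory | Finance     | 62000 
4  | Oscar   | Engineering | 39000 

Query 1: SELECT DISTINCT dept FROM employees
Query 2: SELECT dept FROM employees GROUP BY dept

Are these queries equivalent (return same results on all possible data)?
Yes, equivalent

Both queries return: [('Engineering',), ('Finance',)]

Reason: Both get unique depts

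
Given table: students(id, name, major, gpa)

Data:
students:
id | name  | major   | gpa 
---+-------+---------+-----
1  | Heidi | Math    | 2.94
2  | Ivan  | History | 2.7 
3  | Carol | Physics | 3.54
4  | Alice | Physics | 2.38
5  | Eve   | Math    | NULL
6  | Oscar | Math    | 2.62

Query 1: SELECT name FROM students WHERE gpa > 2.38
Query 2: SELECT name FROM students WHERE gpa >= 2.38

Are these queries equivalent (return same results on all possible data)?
No, not equivalent

Query 1 returns: [('Heidi',), ('Ivan',), ('Carol',), ('Oscar',)]
Query 2 returns: [('Heidi',), ('Ivan',), ('Carol',), ('Alice',), ('Oscar',)]

Reason: > vs >= gives different results when gpa = 2.38 exists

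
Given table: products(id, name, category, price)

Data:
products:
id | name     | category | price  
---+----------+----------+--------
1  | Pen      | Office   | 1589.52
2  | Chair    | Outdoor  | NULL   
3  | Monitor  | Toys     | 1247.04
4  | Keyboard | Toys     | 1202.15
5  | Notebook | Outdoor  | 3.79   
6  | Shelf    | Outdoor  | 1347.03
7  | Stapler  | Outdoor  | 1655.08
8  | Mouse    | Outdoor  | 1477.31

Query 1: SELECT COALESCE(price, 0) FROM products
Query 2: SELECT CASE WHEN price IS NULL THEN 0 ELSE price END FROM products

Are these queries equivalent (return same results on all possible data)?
Yes, equivalent

Both queries return: [(0,), (3.79,), (1202.15,), (1247.04,), (1347.03,), (1477.31,), (1589.52,), (1655.08,)]

Reason: COALESCE vs CASE for NULL handling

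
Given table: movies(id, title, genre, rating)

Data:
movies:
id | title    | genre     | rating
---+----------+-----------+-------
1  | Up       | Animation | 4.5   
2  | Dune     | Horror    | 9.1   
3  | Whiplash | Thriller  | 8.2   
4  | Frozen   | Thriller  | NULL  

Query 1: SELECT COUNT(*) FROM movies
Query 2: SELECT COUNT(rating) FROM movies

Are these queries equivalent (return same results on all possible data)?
No, not equivalent

Query 1 returns: [(4,)]
Query 2 returns: [(3,)]

Reason: COUNT(*) includes NULLs, COUNT(column) excludes them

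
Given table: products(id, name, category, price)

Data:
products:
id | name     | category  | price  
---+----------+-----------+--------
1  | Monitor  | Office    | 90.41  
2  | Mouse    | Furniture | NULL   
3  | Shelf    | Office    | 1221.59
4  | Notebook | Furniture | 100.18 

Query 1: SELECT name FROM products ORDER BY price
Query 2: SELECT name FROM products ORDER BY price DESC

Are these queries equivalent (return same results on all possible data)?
No, not equivalent

Query 1 returns: [('Mouse',), ('Monitor',), ('Notebook',), ('Shelf',)]
Query 2 returns: [('Shelf',), ('Notebook',), ('Monitor',), ('Mouse',)]

Reason: ASC vs DESC gives opposite ordering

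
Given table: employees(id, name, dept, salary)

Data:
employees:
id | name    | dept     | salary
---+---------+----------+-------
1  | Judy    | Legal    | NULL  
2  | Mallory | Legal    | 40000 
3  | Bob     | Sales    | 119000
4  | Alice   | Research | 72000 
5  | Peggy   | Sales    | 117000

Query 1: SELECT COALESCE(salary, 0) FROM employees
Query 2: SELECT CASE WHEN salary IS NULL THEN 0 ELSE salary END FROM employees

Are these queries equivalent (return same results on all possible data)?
Yes, equivalent

Both queries return: [(0,), (40000,), (72000,), (117000,), (119000,)]

Reason: COALESCE vs CASE for NULL handling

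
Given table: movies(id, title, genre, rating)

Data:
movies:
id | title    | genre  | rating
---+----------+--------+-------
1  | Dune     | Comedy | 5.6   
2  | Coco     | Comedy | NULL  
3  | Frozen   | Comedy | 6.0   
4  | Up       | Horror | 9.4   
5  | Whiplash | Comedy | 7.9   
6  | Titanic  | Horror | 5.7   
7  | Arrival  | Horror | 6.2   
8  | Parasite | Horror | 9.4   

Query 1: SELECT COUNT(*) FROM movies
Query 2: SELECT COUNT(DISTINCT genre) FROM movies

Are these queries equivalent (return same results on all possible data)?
No, not equivalent

Query 1 returns: [(8,)]
Query 2 returns: [(2,)]

Reason: COUNT(*) counts rows, COUNT(DISTINCT genre) counts unique genres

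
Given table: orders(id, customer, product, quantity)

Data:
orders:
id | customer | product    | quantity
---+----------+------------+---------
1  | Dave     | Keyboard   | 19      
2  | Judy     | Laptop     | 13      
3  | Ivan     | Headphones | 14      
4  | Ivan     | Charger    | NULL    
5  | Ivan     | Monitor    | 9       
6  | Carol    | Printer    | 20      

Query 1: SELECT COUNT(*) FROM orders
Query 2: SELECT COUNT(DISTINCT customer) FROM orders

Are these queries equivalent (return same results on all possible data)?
No, not equivalent

Query 1 returns: [(6,)]
Query 2 returns: [(4,)]

Reason: COUNT(*) counts rows, COUNT(DISTINCT customer) counts unique customers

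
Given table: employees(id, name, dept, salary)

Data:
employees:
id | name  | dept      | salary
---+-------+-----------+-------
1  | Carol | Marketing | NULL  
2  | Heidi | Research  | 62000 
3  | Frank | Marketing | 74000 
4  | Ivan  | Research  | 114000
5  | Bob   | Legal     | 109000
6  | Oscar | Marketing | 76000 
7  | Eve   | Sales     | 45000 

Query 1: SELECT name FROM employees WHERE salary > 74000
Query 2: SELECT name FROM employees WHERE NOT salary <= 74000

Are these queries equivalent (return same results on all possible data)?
Yes, equivalent

Both queries return: [('Bob',), ('Ivan',), ('Oscar',)]

Reason: Both filter salary > 74000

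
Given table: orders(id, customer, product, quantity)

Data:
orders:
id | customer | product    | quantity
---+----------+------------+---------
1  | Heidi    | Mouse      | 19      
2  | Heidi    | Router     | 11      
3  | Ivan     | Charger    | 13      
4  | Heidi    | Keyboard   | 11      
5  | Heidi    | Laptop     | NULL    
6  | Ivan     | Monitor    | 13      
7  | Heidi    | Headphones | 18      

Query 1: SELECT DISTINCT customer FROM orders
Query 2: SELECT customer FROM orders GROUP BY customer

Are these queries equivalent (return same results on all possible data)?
Yes, equivalent

Both queries return: [('Heidi',), ('Ivan',)]

Reason: Both get unique customers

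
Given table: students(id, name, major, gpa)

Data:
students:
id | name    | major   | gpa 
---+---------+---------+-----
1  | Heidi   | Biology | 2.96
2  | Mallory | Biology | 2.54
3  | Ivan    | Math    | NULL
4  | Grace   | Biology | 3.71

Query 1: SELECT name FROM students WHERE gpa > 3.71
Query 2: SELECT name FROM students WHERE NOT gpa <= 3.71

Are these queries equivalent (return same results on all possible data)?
Yes, equivalent

Both queries return: []

Reason: Both filter gpa > 3.71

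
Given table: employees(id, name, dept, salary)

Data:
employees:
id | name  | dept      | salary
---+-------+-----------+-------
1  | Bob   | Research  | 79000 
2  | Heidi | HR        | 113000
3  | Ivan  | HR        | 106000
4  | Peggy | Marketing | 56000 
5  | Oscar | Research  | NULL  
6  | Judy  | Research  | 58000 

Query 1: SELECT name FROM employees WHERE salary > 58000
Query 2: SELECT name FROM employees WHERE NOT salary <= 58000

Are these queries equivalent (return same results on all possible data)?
Yes, equivalent

Both queries return: [('Bob',), ('Heidi',), ('Ivan',)]

Reason: Both filter salary > 58000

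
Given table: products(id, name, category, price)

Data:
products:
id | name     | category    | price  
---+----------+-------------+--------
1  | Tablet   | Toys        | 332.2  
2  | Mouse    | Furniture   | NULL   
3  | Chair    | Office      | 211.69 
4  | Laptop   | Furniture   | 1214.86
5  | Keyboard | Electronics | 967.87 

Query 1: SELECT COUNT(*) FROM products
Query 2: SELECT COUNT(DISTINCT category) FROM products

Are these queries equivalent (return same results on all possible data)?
No, not equivalent

Query 1 returns: [(5,)]
Query 2 returns: [(4,)]

Reason: COUNT(*) counts rows, COUNT(DISTINCT category) counts unique categorys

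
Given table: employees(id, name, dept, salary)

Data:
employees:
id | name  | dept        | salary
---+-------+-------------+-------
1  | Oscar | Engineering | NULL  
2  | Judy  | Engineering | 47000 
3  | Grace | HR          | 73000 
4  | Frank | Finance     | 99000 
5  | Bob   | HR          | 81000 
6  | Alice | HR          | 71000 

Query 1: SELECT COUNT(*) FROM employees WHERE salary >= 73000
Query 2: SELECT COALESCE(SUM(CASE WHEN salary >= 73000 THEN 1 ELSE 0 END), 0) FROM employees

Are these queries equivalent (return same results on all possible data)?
Yes, equivalent

Both queries return: [(3,)]

Reason: COUNT with WHERE vs conditional SUM (COALESCE handles empty-table NULL)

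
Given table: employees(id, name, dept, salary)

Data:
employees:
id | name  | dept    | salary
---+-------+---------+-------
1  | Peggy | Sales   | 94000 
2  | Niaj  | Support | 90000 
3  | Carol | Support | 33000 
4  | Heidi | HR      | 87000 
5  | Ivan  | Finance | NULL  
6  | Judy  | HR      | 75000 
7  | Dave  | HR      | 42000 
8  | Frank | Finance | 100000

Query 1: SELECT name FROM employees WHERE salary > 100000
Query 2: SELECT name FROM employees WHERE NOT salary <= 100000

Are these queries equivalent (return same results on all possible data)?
Yes, equivalent

Both queries return: []

Reason: Both filter salary > 100000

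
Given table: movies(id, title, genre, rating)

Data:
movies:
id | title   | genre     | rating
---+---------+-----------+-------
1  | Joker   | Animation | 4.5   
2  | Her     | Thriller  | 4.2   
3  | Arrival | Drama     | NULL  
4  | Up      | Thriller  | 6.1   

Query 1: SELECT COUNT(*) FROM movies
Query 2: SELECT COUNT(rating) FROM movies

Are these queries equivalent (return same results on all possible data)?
No, not equivalent

Query 1 returns: [(4,)]
Query 2 returns: [(3,)]

Reason: COUNT(*) includes NULLs, COUNT(column) excludes them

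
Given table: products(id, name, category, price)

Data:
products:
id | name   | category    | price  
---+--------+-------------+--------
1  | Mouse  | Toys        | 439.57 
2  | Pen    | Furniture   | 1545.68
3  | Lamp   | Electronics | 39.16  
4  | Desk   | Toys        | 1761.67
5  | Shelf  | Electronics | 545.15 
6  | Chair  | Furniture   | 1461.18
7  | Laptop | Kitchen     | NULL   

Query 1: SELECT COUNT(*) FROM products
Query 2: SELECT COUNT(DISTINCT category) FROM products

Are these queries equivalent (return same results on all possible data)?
No, not equivalent

Query 1 returns: [(7,)]
Query 2 returns: [(4,)]

Reason: COUNT(*) counts rows, COUNT(DISTINCT category) counts unique categorys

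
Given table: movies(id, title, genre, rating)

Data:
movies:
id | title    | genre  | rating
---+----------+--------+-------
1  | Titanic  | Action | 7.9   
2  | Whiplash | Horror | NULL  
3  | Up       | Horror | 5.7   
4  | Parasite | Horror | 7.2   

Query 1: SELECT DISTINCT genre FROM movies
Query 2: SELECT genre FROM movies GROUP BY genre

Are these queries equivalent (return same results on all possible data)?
Yes, equivalent

Both queries return: [('Action',), ('Horror',)]

Reason: Both get unique genres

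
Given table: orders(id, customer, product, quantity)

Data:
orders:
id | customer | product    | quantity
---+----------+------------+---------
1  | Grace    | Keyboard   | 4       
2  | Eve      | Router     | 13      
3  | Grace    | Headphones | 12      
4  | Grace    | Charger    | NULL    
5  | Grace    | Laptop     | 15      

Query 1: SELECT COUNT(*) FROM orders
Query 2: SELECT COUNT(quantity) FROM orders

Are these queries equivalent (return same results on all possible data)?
No, not equivalent

Query 1 returns: [(5,)]
Query 2 returns: [(4,)]

Reason: COUNT(*) includes NULLs, COUNT(column) excludes them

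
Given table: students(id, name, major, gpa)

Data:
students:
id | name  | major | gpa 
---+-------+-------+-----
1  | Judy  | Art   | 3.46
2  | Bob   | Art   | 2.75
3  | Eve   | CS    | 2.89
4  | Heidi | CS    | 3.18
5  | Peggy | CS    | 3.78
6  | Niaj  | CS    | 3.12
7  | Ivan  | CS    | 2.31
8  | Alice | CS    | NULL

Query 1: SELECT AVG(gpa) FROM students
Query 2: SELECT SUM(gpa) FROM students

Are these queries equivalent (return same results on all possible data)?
No, not equivalent

Query 1 returns: [(3.0700000000000003,)]
Query 2 returns: [(21.490000000000002,)]

Reason: AVG vs SUM give different aggregate values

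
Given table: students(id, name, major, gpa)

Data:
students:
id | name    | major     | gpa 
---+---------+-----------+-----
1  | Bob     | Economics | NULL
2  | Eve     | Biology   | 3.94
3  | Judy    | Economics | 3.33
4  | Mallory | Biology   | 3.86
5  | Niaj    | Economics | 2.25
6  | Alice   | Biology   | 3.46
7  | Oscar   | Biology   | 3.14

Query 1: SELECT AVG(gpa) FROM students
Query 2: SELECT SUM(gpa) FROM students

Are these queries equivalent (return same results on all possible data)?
No, not equivalent

Query 1 returns: [(3.33,)]
Query 2 returns: [(19.98,)]

Reason: AVG vs SUM give different aggregate values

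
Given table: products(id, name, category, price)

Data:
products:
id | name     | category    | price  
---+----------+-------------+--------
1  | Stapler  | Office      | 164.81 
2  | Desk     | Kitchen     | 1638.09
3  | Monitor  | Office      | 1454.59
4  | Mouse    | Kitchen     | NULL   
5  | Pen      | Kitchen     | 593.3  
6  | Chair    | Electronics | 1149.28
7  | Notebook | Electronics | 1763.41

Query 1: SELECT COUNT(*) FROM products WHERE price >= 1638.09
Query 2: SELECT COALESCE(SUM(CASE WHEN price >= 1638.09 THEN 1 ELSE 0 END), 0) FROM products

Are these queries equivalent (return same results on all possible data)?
Yes, equivalent

Both queries return: [(2,)]

Reason: COUNT with WHERE vs conditional SUM (COALESCE handles empty-table NULL)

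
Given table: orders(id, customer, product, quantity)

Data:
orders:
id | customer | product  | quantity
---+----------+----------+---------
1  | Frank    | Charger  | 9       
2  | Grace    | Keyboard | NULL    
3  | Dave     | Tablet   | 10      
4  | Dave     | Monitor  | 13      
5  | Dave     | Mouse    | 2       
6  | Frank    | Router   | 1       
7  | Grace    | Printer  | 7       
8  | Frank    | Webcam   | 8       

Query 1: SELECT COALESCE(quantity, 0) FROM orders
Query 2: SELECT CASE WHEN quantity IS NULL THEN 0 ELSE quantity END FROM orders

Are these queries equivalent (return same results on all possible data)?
Yes, equivalent

Both queries return: [(0,), (1,), (2,), (7,), (8,), (9,), (10,), (13,)]

Reason: COALESCE vs CASE for NULL handling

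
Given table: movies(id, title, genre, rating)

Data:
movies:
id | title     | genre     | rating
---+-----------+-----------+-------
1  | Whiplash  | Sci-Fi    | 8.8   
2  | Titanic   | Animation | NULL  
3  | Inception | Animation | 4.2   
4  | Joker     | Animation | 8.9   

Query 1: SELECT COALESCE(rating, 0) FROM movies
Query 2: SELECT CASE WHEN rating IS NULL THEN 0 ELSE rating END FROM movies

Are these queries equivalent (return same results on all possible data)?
Yes, equivalent

Both queries return: [(0,), (4.2,), (8.8,), (8.9,)]

Reason: COALESCE vs CASE for NULL handling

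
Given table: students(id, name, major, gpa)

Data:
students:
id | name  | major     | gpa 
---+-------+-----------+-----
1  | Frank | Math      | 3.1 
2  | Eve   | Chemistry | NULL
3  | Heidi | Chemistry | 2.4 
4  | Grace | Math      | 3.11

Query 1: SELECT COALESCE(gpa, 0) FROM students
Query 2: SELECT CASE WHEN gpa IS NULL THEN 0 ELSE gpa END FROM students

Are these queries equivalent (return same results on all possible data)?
Yes, equivalent

Both queries return: [(0,), (2.4,), (3.1,), (3.11,)]

Reason: COALESCE vs CASE for NULL handling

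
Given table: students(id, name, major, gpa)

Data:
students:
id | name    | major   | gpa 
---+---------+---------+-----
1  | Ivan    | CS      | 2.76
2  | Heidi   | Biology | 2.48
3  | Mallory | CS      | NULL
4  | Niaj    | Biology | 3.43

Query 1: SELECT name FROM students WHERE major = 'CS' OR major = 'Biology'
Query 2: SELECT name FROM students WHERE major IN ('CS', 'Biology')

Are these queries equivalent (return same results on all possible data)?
Yes, equivalent

Both queries return: [('Heidi',), ('Ivan',), ('Mallory',), ('Niaj',)]

Reason: OR vs IN are equivalent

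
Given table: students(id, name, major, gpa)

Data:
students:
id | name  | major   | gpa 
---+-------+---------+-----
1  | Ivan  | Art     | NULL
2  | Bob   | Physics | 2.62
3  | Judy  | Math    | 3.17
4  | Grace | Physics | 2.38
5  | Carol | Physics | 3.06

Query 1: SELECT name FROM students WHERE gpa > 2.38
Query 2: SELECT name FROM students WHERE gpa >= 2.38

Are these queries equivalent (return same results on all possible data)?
No, not equivalent

Query 1 returns: [('Bob',), ('Judy',), ('Carol',)]
Query 2 returns: [('Bob',), ('Judy',), ('Grace',), ('Carol',)]

Reason: > vs >= gives different results when gpa = 2.38 exists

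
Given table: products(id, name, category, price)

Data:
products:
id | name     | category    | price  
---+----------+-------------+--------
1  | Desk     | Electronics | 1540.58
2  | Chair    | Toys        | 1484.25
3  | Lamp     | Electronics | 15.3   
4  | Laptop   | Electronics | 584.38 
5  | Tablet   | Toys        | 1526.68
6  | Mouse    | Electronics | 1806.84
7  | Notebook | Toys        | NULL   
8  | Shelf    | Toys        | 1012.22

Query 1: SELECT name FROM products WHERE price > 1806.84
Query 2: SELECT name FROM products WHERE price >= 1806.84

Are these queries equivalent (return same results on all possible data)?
No, not equivalent

Query 1 returns: []
Query 2 returns: [('Mouse',)]

Reason: > vs >= gives different results when price = 1806.84 exists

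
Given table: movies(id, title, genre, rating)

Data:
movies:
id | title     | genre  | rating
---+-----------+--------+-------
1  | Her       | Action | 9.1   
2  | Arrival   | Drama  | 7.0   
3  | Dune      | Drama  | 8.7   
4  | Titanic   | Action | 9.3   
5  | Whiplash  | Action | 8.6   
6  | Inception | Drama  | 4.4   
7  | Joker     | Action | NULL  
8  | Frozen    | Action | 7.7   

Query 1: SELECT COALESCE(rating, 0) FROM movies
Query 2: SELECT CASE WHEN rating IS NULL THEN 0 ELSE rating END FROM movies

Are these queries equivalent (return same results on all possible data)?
Yes, equivalent

Both queries return: [(0,), (4.4,), (7.0,), (7.7,), (8.6,), (8.7,), (9.1,), (9.3,)]

Reason: COALESCE vs CASE for NULL handling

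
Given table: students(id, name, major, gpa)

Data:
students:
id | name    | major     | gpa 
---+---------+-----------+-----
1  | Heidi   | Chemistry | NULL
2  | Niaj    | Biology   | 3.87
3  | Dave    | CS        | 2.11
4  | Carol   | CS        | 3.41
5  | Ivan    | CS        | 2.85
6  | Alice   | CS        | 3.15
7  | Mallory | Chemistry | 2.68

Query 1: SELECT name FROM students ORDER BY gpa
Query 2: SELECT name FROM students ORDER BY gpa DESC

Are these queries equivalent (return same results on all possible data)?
No, not equivalent

Query 1 returns: [('Heidi',), ('Dave',), ('Mallory',), ('Ivan',), ('Alice',), ('Carol',), ('Niaj',)]
Query 2 returns: [('Niaj',), ('Carol',), ('Alice',), ('Ivan',), ('Mallory',), ('Dave',), ('Heidi',)]

Reason: ASC vs DESC gives opposite ordering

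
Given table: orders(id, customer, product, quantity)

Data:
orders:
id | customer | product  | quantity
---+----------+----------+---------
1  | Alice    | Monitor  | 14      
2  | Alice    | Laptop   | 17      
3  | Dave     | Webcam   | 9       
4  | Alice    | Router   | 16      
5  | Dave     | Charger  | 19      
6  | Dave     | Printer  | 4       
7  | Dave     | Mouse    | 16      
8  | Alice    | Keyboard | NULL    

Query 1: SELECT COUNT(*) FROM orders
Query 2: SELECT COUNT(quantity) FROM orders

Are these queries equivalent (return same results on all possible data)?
No, not equivalent

Query 1 returns: [(8,)]
Query 2 returns: [(7,)]

Reason: COUNT(*) includes NULLs, COUNT(column) excludes them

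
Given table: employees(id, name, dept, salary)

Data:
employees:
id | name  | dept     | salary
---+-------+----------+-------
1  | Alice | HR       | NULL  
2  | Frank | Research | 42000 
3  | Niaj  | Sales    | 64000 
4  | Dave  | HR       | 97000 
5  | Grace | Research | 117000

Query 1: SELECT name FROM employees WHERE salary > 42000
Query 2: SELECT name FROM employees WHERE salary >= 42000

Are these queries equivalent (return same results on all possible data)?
No, not equivalent

Query 1 returns: [('Niaj',), ('Dave',), ('Grace',)]
Query 2 returns: [('Frank',), ('Niaj',), ('Dave',), ('Grace',)]

Reason: > vs >= gives different results when salary = 42000 exists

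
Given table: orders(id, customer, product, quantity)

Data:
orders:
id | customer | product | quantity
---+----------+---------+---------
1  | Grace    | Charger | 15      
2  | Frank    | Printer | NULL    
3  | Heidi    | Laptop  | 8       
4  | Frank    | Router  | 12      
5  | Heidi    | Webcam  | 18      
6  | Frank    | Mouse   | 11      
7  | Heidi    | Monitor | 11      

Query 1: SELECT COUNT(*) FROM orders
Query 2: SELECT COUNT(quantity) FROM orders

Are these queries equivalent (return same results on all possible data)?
No, not equivalent

Query 1 returns: [(7,)]
Query 2 returns: [(6,)]

Reason: COUNT(*) includes NULLs, COUNT(column) excludes them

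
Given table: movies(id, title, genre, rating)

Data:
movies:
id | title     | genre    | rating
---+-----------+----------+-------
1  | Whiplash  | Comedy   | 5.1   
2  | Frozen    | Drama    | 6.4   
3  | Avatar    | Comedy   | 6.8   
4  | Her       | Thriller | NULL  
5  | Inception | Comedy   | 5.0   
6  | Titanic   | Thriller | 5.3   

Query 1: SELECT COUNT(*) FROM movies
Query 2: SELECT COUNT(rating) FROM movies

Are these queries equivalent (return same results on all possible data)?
No, not equivalent

Query 1 returns: [(6,)]
Query 2 returns: [(5,)]

Reason: COUNT(*) includes NULLs, COUNT(column) excludes them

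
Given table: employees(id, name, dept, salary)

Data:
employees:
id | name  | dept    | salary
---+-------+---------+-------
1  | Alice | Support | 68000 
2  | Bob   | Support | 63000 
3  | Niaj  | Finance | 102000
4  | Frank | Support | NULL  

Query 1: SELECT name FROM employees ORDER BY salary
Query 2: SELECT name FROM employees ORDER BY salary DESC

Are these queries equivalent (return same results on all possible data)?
No, not equivalent

Query 1 returns: [('Frank',), ('Bob',), ('Alice',), ('Niaj',)]
Query 2 returns: [('Niaj',), ('Alice',), ('Bob',), ('Frank',)]

Reason: ASC vs DESC gives opposite ordering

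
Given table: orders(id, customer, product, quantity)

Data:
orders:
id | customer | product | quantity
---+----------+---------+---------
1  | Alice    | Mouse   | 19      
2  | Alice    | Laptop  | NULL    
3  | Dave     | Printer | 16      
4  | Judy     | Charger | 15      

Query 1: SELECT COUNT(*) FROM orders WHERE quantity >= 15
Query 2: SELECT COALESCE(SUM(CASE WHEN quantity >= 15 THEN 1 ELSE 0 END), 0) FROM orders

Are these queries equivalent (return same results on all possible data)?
Yes, equivalent

Both queries return: [(3,)]

Reason: COUNT with WHERE vs conditional SUM (COALESCE handles empty-table NULL)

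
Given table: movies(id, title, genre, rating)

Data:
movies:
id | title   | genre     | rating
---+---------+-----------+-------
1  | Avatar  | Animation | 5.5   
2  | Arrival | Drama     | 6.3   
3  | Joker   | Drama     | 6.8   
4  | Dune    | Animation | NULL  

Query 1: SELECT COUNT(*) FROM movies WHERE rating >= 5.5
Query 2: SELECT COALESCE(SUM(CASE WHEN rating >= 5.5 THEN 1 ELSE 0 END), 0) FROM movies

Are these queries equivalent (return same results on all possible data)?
Yes, equivalent

Both queries return: [(3,)]

Reason: COUNT with WHERE vs conditional SUM (COALESCE handles empty-table NULL)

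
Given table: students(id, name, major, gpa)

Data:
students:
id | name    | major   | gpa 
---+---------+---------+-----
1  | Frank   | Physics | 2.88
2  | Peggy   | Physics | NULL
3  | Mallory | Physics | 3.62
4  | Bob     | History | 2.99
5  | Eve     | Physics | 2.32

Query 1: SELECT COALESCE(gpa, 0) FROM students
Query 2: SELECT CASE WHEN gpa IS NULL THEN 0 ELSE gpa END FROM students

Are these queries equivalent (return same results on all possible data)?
Yes, equivalent

Both queries return: [(0,), (2.32,), (2.88,), (2.99,), (3.62,)]

Reason: COALESCE vs CASE for NULL handling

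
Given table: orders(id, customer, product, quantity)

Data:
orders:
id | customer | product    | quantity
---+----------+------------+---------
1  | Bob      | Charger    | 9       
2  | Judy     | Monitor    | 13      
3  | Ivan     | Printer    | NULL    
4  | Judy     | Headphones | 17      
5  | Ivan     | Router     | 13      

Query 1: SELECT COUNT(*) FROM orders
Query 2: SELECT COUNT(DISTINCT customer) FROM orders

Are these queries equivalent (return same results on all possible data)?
No, not equivalent

Query 1 returns: [(5,)]
Query 2 returns: [(3,)]

Reason: COUNT(*) counts rows, COUNT(DISTINCT customer) counts unique customers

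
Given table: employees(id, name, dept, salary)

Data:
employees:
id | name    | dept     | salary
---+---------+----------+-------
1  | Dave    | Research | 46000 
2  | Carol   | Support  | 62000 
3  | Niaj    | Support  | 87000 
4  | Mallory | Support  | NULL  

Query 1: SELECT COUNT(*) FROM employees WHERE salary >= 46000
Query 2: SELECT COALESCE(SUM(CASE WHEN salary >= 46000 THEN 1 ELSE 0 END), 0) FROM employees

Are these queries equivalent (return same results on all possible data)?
Yes, equivalent

Both queries return: [(3,)]

Reason: COUNT with WHERE vs conditional SUM (COALESCE handles empty-table NULL)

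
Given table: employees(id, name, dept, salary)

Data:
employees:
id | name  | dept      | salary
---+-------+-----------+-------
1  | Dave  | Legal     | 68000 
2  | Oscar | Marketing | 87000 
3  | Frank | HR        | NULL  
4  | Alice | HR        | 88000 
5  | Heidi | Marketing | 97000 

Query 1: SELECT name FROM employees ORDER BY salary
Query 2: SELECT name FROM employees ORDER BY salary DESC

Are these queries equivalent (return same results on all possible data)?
No, not equivalent

Query 1 returns: [('Frank',), ('Dave',), ('Oscar',), ('Alice',), ('Heidi',)]
Query 2 returns: [('Heidi',), ('Alice',), ('Oscar',), ('Dave',), ('Frank',)]

Reason: ASC vs DESC gives opposite ordering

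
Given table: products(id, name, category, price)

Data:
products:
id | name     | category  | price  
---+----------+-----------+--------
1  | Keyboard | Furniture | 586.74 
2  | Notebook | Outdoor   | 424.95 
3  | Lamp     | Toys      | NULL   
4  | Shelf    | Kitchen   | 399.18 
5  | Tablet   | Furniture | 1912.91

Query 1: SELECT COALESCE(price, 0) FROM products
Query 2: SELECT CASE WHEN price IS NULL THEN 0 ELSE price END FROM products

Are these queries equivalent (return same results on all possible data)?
Yes, equivalent

Both queries return: [(0,), (399.18,), (424.95,), (586.74,), (1912.91,)]

Reason: COALESCE vs CASE for NULL handling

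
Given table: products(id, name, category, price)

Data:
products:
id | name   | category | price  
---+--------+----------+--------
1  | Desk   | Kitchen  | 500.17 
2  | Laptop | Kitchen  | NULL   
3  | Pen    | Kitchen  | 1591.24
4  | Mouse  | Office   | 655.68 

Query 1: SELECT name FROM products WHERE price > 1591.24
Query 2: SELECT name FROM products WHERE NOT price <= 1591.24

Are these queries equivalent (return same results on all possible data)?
Yes, equivalent

Both queries return: []

Reason: Both filter price > 1591.24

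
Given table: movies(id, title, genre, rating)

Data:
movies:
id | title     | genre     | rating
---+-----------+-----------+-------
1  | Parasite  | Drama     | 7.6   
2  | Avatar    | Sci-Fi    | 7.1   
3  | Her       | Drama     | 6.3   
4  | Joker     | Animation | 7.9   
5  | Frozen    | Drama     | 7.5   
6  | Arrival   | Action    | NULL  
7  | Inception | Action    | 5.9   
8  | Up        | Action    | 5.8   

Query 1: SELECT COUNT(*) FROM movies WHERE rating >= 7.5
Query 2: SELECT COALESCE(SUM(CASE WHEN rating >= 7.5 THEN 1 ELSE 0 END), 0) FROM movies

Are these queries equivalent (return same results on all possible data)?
Yes, equivalent

Both queries return: [(3,)]

Reason: COUNT with WHERE vs conditional SUM (COALESCE handles empty-table NULL)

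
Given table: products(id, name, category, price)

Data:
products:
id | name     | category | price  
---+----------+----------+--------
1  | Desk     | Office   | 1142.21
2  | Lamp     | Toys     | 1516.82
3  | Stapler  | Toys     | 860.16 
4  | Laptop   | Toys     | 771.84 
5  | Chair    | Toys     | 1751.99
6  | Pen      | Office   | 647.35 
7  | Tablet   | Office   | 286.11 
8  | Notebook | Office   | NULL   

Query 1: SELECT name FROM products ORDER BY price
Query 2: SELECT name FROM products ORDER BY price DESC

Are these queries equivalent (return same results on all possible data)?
No, not equivalent

Query 1 returns: [('Notebook',), ('Tablet',), ('Pen',), ('Laptop',), ('Stapler',), ('Desk',), ('Lamp',), ('Chair',)]
Query 2 returns: [('Chair',), ('Lamp',), ('Desk',), ('Stapler',), ('Laptop',), ('Pen',), ('Tablet',), ('Notebook',)]

Reason: ASC vs DESC gives opposite ordering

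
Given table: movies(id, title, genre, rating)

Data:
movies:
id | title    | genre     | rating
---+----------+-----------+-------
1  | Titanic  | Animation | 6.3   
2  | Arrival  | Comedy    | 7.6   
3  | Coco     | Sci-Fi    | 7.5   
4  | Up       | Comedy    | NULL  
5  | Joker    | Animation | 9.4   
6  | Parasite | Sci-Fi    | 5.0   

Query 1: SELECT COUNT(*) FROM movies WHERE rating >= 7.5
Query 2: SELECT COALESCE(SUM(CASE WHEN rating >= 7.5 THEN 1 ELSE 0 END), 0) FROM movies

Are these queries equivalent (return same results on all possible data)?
Yes, equivalent

Both queries return: [(3,)]

Reason: COUNT with WHERE vs conditional SUM (COALESCE handles empty-table NULL)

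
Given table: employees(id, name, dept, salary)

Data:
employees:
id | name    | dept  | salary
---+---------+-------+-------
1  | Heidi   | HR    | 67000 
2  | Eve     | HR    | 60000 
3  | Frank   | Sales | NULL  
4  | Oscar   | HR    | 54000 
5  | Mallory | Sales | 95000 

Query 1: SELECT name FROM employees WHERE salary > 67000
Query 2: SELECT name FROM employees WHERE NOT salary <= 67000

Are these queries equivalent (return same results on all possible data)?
Yes, equivalent

Both queries return: [('Mallory',)]

Reason: Both filter salary > 67000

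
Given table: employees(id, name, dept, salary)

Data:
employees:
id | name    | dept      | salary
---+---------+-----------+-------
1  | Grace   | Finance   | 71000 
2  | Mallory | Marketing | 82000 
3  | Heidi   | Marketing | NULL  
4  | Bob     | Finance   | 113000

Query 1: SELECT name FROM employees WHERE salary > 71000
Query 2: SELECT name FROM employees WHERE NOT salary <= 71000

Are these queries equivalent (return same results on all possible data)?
Yes, equivalent

Both queries return: [('Bob',), ('Mallory',)]

Reason: Both filter salary > 71000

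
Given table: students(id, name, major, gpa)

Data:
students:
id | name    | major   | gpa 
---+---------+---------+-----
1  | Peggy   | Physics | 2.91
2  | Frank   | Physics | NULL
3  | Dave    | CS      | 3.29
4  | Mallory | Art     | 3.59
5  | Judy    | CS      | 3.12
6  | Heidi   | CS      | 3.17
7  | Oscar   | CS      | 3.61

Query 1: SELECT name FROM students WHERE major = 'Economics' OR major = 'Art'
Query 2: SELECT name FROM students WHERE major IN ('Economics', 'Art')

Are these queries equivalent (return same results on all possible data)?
Yes, equivalent

Both queries return: [('Mallory',)]

Reason: OR vs IN are equivalent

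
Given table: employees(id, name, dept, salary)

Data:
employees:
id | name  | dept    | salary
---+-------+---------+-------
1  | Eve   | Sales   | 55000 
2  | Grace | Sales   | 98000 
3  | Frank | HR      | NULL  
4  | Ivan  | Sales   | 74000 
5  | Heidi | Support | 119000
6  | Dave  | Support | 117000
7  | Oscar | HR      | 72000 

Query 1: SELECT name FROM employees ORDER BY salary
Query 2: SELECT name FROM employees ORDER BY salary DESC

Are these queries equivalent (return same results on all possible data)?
No, not equivalent

Query 1 returns: [('Frank',), ('Eve',), ('Oscar',), ('Ivan',), ('Grace',), ('Dave',), ('Heidi',)]
Query 2 returns: [('Heidi',), ('Dave',), ('Grace',), ('Ivan',), ('Oscar',), ('Eve',), ('Frank',)]

Reason: ASC vs DESC gives opposite ordering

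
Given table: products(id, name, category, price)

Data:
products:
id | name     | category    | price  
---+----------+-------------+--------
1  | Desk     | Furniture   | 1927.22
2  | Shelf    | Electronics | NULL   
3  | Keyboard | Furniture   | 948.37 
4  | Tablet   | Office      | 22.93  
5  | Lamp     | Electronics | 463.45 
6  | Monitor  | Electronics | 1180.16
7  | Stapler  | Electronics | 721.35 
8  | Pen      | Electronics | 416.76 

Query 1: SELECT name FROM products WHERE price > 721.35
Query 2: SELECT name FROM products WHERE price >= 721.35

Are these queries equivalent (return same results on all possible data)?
No, not equivalent

Query 1 returns: [('Desk',), ('Keyboard',), ('Monitor',)]
Query 2 returns: [('Desk',), ('Keyboard',), ('Monitor',), ('Stapler',)]

Reason: > vs >= gives different results when price = 721.35 exists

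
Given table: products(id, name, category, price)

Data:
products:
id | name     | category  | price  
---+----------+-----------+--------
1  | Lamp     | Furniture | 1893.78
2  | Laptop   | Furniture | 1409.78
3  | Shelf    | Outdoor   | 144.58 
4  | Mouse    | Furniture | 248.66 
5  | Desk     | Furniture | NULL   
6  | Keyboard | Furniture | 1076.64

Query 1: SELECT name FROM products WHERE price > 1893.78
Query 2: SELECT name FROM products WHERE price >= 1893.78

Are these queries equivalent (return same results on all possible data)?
No, not equivalent

Query 1 returns: []
Query 2 returns: [('Lamp',)]

Reason: > vs >= gives different results when price = 1893.78 exists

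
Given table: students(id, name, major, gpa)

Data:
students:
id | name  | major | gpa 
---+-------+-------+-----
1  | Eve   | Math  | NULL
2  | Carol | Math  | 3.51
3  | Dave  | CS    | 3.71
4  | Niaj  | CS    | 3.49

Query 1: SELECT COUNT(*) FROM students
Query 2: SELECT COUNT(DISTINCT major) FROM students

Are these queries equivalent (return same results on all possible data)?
No, not equivalent

Query 1 returns: [(4,)]
Query 2 returns: [(2,)]

Reason: COUNT(*) counts rows, COUNT(DISTINCT major) counts unique majors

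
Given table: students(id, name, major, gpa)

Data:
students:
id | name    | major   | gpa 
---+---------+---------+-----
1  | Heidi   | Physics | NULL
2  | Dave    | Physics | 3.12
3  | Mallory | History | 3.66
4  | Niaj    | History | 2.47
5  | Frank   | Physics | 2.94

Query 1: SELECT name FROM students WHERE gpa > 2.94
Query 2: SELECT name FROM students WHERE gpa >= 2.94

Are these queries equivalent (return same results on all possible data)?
No, not equivalent

Query 1 returns: [('Dave',), ('Mallory',)]
Query 2 returns: [('Dave',), ('Mallory',), ('Frank',)]

Reason: > vs >= gives different results when gpa = 2.94 exists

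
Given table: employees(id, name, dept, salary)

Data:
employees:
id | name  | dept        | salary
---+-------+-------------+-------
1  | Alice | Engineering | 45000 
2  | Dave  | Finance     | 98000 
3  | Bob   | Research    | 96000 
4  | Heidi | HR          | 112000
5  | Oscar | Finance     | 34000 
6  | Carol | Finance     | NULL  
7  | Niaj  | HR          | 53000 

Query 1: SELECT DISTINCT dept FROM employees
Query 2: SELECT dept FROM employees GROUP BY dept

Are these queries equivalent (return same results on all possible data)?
Yes, equivalent

Both queries return: [('Engineering',), ('Finance',), ('HR',), ('Research',)]

Reason: Both get unique depts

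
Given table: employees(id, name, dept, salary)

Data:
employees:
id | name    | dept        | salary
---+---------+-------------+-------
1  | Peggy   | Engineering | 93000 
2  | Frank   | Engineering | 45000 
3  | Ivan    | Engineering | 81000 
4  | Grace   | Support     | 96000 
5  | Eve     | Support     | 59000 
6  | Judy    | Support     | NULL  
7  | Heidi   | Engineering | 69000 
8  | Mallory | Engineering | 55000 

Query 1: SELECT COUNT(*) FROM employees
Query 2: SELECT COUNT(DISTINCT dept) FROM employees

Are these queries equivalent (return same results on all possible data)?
No, not equivalent

Query 1 returns: [(8,)]
Query 2 returns: [(2,)]

Reason: COUNT(*) counts rows, COUNT(DISTINCT dept) counts unique depts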